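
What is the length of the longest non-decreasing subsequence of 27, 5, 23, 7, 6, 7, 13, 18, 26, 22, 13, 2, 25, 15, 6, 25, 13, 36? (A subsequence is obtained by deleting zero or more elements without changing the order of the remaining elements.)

Scanning left to right, the best length ending at each element is: 27→1, 5→1, 23→2, 7→2, 6→2, 7→3, 13→4, 18→5, 26→6, 22→6, 13→5, 2→1, 25→7, 15→6, 6→3, 25→8, 13→6, 36→9.
So the longest non-decreasing subsequence has length 9, e.g. 5, 7, 7, 13, 18, 22, 25, 25, 36.

9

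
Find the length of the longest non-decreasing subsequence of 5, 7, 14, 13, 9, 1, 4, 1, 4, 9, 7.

4

Scanning left to right, the best length ending at each element is: 5→1, 7→2, 14→3, 13→3, 9→3, 1→1, 4→2, 1→2, 4→3, 9→4, 7→4.
So the longest non-decreasing subsequence has length 4, e.g. 5, 7, 9, 9.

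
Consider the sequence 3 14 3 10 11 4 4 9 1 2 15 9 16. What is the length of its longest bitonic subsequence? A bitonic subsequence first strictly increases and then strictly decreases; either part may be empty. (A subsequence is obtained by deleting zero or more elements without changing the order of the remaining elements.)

One longest bitonic subsequence is 3, 14, 11, 9, 2 (positions 1,2,5,8,10): it rises to 14 then falls. Length 5 is optimal.

5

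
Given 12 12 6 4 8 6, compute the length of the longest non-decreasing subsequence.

Let dp[i] be the longest non-decreasing subsequence ending at position i. Then dp = [1, 2, 1, 1, 2, 2].
The maximum is 2; one witness is 12, 12 at positions 1,2.

2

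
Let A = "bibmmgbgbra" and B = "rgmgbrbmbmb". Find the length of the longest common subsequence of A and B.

5

A longest common subsequence is bbmmb (length 5); the LCS DP confirms no longer common subsequence exists.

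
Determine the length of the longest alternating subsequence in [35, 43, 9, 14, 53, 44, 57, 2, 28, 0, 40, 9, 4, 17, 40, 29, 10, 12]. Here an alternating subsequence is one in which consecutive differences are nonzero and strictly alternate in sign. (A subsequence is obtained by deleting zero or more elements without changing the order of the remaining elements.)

14

Track the best alternating length ending on an up-step vs a down-step at each position: up/down = 1/1, 2/1, 1/3, 4/3, 4/1, 4/5, 6/1, 1/7, 8/7, 1/9, 10/7, 10/11, 10/11, 12/11, 12/7, 12/13, 12/13, 14/13.
The maximum over both is 14; one such subsequence is 35, 43, 9, 53, 44, 57, 2, 28, 0, 40, 9, 17, 10, 12.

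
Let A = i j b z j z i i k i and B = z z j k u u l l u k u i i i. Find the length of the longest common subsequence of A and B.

Backtracking the LCS table gives one alignment: z (A4,B2) → j (A5,B3) → i (A7,B12) → i (A8,B13) → i (A10,B14).
So the longest common subsequence has length 5.

5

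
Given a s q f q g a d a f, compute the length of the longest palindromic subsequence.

5

Using dp[i][j] = 2 + dp[i+1][j−1] if the ends match, else max(dp[i+1][j], dp[i][j−1]):
dp[1][10] = 5. A witness is fadaf at positions 4,7,8,9,10.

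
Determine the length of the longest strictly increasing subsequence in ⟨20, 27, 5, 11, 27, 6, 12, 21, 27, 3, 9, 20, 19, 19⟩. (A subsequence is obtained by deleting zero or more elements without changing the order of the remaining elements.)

Scanning left to right, the best length ending at each element is: 20→1, 27→2, 5→1, 11→2, 27→3, 6→2, 12→3, 21→4, 27→5, 3→1, 9→3, 20→4, 19→4, 19→4.
So the longest increasing subsequence has length 5, e.g. 5, 11, 12, 21, 27.

5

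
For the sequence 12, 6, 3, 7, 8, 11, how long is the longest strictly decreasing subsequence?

3

One longest decreasing subsequence is 12, 6, 3 (positions 1,2,3), of length 3; no longer one exists.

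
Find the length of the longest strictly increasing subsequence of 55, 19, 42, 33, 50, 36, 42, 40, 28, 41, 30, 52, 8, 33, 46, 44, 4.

Scanning left to right, the best length ending at each element is: 55→1, 19→1, 42→2, 33→2, 50→3, 36→3, 42→4, 40→4, 28→2, 41→5, 30→3, 52→6, 8→1, 33→4, 46→6, 44→6, 4→1.
So the longest increasing subsequence has length 6, e.g. 19, 33, 36, 40, 41, 52.

6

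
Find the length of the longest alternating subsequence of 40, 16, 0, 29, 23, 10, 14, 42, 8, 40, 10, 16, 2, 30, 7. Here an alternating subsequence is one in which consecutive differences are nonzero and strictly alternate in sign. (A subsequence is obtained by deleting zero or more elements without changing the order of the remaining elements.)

Track the best alternating length ending on an up-step vs a down-step at each position: up/down = 1/1, 1/2, 1/2, 3/2, 3/4, 3/4, 5/4, 5/1, 3/6, 7/6, 7/8, 9/8, 3/10, 11/8, 11/12.
The maximum over both is 12; one such subsequence is 40, 16, 29, 10, 14, 8, 40, 10, 16, 2, 30, 7.

12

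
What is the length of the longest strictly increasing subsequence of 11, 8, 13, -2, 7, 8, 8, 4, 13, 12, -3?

4

Let dp[i] be the longest increasing subsequence ending at position i. Then dp = [1, 1, 2, 1, 2, 3, 3, 2, 4, 4, 1].
The maximum is 4; one witness is -2, 7, 8, 13 at positions 4,5,6,9.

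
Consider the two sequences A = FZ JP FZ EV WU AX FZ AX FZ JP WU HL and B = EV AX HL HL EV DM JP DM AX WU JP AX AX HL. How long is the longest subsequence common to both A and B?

5

Backtracking the LCS table gives one alignment: JP (A2,B7) → WU (A5,B10) → AX (A6,B12) → AX (A8,B13) → HL (A12,B14).
So the longest common subsequence has length 5.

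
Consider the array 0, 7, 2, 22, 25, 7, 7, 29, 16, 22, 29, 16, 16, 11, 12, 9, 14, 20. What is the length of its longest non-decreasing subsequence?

8

Let dp[i] be the longest non-decreasing subsequence ending at position i. Then dp = [1, 2, 2, 3, 4, 3, 4, 5, 5, 6, 7, 6, 7, 5, 6, 5, 7, 8].
The maximum is 8; one witness is 0, 7, 7, 7, 16, 16, 16, 20 at positions 1,2,6,7,9,12,13,18.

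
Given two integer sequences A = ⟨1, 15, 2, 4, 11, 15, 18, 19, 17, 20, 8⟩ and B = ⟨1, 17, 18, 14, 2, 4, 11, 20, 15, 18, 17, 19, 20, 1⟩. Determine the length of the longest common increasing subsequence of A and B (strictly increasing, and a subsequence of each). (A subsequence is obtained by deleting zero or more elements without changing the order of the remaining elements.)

A longest common strictly increasing subsequence is 1, 2, 4, 11, 15, 18, 19, 20 (length 8); it appears in order in both A and B, and no longer such subsequence exists.

8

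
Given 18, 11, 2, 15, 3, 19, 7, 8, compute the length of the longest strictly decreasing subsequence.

One longest decreasing subsequence is 18, 11, 2 (positions 1,2,3), of length 3; no longer one exists.

3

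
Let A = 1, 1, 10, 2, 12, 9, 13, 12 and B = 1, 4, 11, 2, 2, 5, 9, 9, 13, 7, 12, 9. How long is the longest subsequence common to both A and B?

5

Backtracking the LCS table gives one alignment: 1 (A1,B1) → 2 (A4,B5) → 9 (A6,B8) → 13 (A7,B9) → 12 (A8,B11).
So the longest common subsequence has length 5.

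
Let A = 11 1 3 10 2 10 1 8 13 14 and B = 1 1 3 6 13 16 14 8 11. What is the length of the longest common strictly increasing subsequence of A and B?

For each value that appears in both, track the longest common increasing run ending there.
The best achievable length is 4; one witness is 1, 3, 13, 14 (A-positions 2,3,9,10, B-positions 1,3,5,7).

4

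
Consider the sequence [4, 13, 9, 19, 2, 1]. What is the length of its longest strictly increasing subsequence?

3

Scanning left to right, the best length ending at each element is: 4→1, 13→2, 9→2, 19→3, 2→1, 1→1.
So the longest increasing subsequence has length 3, e.g. 4, 13, 19.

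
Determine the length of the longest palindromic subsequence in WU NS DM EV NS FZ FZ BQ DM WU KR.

Using dp[i][j] = 2 + dp[i+1][j−1] if the ends match, else max(dp[i+1][j], dp[i][j−1]):
dp[1][11] = 6. A witness is WU DM FZ FZ DM WU at positions 1,3,6,7,9,10.

6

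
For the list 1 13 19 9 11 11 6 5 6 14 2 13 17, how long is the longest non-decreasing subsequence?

6

Let dp[i] be the longest non-decreasing subsequence ending at position i. Then dp = [1, 2, 3, 2, 3, 4, 2, 2, 3, 5, 2, 5, 6].
The maximum is 6; one witness is 1, 9, 11, 11, 14, 17 at positions 1,4,5,6,10,13.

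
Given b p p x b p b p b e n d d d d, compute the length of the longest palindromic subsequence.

Using dp[i][j] = 2 + dp[i+1][j−1] if the ends match, else max(dp[i+1][j], dp[i][j−1]):
dp[1][15] = 7. A witness is bpbpbpb at positions 1,2,5,6,7,8,9.

7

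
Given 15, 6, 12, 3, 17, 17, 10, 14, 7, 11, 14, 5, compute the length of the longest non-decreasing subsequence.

One longest non-decreasing subsequence is 6, 12, 17, 17 (positions 2,3,5,6), of length 4; no longer one exists.

4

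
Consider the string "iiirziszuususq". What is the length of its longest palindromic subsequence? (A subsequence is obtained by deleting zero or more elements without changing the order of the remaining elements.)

5

One longest palindromic subsequence is susus (positions 7,9,11,12,13); it reads the same forward and backward, and the interval DP gives dp[1][14] = 5.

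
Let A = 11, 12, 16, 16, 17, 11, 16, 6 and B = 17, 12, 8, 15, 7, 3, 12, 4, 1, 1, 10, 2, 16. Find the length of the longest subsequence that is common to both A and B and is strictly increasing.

2

A longest common strictly increasing subsequence is 12, 16 (length 2); it appears in order in both A and B, and no longer such subsequence exists.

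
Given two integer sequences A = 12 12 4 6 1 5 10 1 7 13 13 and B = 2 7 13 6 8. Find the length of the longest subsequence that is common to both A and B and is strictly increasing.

2

A longest common strictly increasing subsequence is 7, 13 (length 2); it appears in order in both A and B, and no longer such subsequence exists.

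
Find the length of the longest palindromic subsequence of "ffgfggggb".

5

One longest palindromic subsequence is ggggg (positions 3,5,6,7,8); it reads the same forward and backward, and the interval DP gives dp[1][9] = 5.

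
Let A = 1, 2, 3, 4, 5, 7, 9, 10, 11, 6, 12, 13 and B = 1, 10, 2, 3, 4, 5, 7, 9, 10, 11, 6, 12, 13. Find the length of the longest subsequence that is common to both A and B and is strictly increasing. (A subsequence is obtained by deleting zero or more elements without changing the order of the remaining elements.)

For each value that appears in both, track the longest common increasing run ending there.
The best achievable length is 11; one witness is 1, 2, 3, 4, 5, 7, 9, 10, 11, 12, 13 (A-positions 1,2,3,4,5,6,7,8,9,11,12, B-positions 1,3,4,5,6,7,8,9,10,12,13).

11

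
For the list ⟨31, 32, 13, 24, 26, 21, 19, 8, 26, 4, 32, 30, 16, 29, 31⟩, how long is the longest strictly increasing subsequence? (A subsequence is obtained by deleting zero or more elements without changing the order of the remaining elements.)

5

Let dp[i] be the longest increasing subsequence ending at position i. Then dp = [1, 2, 1, 2, 3, 2, 2, 1, 3, 1, 4, 4, 2, 4, 5].
The maximum is 5; one witness is 13, 24, 26, 30, 31 at positions 3,4,5,12,15.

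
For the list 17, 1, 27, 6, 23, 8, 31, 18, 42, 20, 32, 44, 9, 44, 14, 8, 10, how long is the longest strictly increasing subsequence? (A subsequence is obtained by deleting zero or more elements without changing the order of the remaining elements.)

7

Scanning left to right, the best length ending at each element is: 17→1, 1→1, 27→2, 6→2, 23→3, 8→3, 31→4, 18→4, 42→5, 20→5, 32→6, 44→7, 9→4, 44→7, 14→5, 8→3, 10→5.
So the longest increasing subsequence has length 7, e.g. 1, 6, 8, 18, 20, 32, 44.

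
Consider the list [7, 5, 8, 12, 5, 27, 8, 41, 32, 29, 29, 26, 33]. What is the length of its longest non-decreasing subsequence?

7

One longest non-decreasing subsequence is 7, 8, 12, 27, 29, 29, 33 (positions 1,3,4,6,10,11,13), of length 7; no longer one exists.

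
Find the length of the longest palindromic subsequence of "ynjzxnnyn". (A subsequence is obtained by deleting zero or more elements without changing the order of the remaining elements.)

5

Using dp[i][j] = 2 + dp[i+1][j−1] if the ends match, else max(dp[i+1][j], dp[i][j−1]):
dp[1][9] = 5. A witness is ynnny at positions 1,2,6,7,8.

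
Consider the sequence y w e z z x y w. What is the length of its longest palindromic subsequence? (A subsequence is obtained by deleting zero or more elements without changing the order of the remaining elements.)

One longest palindromic subsequence is wzzw (positions 2,4,5,8); it reads the same forward and backward, and the interval DP gives dp[1][8] = 4.

4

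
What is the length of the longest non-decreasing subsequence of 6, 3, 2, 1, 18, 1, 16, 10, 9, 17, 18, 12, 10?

Let dp[i] be the longest non-decreasing subsequence ending at position i. Then dp = [1, 1, 1, 1, 2, 2, 3, 3, 3, 4, 5, 4, 4].
The maximum is 5; one witness is 1, 1, 16, 17, 18 at positions 4,6,7,10,11.

5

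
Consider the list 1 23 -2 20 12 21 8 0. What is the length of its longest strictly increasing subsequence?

3

Let dp[i] be the longest increasing subsequence ending at position i. Then dp = [1, 2, 1, 2, 2, 3, 2, 2].
The maximum is 3; one witness is 1, 20, 21 at positions 1,4,6.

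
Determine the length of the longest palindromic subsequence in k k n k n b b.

3

One longest palindromic subsequence is nkn (positions 3,4,5); it reads the same forward and backward, and the interval DP gives dp[1][7] = 3.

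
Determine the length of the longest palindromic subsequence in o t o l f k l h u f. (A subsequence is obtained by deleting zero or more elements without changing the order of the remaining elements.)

3

One longest palindromic subsequence is fuf (positions 5,9,10); it reads the same forward and backward, and the interval DP gives dp[1][10] = 3.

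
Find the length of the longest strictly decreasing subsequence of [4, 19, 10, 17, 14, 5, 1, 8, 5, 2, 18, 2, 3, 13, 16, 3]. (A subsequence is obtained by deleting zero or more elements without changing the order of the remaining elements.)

One longest decreasing subsequence is 19, 17, 14, 8, 5, 2 (positions 2,4,5,8,9,10), of length 6; no longer one exists.

6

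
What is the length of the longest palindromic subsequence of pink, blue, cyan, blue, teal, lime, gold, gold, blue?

4

Using dp[i][j] = 2 + dp[i+1][j−1] if the ends match, else max(dp[i+1][j], dp[i][j−1]):
dp[1][9] = 4. A witness is blue gold gold blue at positions 2,7,8,9.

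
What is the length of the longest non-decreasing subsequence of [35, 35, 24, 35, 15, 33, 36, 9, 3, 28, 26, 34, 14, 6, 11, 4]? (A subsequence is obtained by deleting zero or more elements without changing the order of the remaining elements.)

One longest non-decreasing subsequence is 35, 35, 35, 36 (positions 1,2,4,7), of length 4; no longer one exists.

4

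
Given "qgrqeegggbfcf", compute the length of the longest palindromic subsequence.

One longest palindromic subsequence is gggg (positions 2,7,8,9); it reads the same forward and backward, and the interval DP gives dp[1][13] = 4.

4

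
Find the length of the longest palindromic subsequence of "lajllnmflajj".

Using dp[i][j] = 2 + dp[i+1][j−1] if the ends match, else max(dp[i+1][j], dp[i][j−1]):
dp[1][12] = 5. A witness is jlflj at positions 3,5,8,9,12.

5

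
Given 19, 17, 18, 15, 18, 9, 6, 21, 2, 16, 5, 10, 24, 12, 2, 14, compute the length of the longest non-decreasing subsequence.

Let dp[i] be the longest non-decreasing subsequence ending at position i. Then dp = [1, 1, 2, 1, 3, 1, 1, 4, 1, 2, 2, 3, 5, 4, 2, 5].
The maximum is 5; one witness is 17, 18, 18, 21, 24 at positions 2,3,5,8,13.

5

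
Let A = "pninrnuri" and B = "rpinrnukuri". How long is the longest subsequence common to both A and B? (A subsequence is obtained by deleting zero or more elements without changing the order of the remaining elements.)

Backtracking the LCS table gives one alignment: p (A1,B2) → i (A3,B3) → n (A4,B4) → r (A5,B5) → n (A6,B6) → u (A7,B9) → r (A8,B10) → i (A9,B11).
So the longest common subsequence has length 8.

8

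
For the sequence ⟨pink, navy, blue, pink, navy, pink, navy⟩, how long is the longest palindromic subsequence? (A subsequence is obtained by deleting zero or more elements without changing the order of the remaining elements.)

5

One longest palindromic subsequence is navy pink navy pink navy (positions 2,4,5,6,7); it reads the same forward and backward, and the interval DP gives dp[1][7] = 5.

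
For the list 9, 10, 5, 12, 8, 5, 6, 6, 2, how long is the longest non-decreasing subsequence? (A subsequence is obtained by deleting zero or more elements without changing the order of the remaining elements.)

4

One longest non-decreasing subsequence is 5, 5, 6, 6 (positions 3,6,7,8), of length 4; no longer one exists.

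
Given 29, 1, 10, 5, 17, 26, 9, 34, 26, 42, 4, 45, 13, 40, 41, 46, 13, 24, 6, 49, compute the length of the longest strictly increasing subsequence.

9

Let dp[i] be the longest increasing subsequence ending at position i. Then dp = [1, 1, 2, 2, 3, 4, 3, 5, 4, 6, 2, 7, 4, 6, 7, 8, 4, 5, 3, 9].
The maximum is 9; one witness is 1, 10, 17, 26, 34, 42, 45, 46, 49 at positions 2,3,5,6,8,10,12,16,20.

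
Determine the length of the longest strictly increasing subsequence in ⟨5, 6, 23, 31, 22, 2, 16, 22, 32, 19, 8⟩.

Let dp[i] be the longest increasing subsequence ending at position i. Then dp = [1, 2, 3, 4, 3, 1, 3, 4, 5, 4, 3].
The maximum is 5; one witness is 5, 6, 23, 31, 32 at positions 1,2,3,4,9.

5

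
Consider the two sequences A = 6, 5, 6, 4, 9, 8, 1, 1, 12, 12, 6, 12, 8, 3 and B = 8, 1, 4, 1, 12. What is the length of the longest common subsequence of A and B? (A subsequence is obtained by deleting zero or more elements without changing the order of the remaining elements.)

4

A longest common subsequence is 8, 1, 1, 12 (length 4); the LCS DP confirms no longer common subsequence exists.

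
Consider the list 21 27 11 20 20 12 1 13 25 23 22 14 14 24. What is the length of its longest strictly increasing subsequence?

5

One longest increasing subsequence is 11, 12, 13, 23, 24 (positions 3,6,8,10,14), of length 5; no longer one exists.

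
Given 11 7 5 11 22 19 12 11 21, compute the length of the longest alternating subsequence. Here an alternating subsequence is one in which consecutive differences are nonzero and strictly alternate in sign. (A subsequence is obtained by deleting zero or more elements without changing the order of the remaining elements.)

A longest alternating subsequence is 11, 7, 22, 19, 21 (positions 1,2,5,6,9); its 4 consecutive differences strictly alternate in sign, and length 5 is optimal.

5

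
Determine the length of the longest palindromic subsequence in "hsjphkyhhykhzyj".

10

Using dp[i][j] = 2 + dp[i+1][j−1] if the ends match, else max(dp[i+1][j], dp[i][j−1]):
dp[1][15] = 10. A witness is jhkyhhykhj at positions 3,5,6,7,8,9,10,11,12,15.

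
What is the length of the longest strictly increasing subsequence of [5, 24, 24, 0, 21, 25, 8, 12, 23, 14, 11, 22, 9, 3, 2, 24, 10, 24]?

6

One longest increasing subsequence is 5, 8, 12, 14, 22, 24 (positions 1,7,8,10,12,16), of length 6; no longer one exists.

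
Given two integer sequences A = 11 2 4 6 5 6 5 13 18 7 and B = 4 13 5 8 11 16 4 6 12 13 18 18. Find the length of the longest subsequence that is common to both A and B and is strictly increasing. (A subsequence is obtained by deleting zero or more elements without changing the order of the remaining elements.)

5

A longest common strictly increasing subsequence is 4, 5, 6, 13, 18 (length 5); it appears in order in both A and B, and no longer such subsequence exists.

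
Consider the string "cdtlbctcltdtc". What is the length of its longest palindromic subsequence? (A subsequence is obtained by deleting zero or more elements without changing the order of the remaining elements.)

One longest palindromic subsequence is cdtlctcltdc (positions 1,2,3,4,6,7,8,9,10,11,13); it reads the same forward and backward, and the interval DP gives dp[1][13] = 11.

11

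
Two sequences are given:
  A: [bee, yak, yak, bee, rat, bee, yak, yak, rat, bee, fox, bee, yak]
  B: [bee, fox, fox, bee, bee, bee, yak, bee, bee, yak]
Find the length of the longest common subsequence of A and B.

Backtracking the LCS table gives one alignment: bee (A1,B4) → bee (A4,B5) → bee (A6,B6) → yak (A8,B7) → bee (A10,B8) → bee (A12,B9) → yak (A13,B10).
So the longest common subsequence has length 7.

7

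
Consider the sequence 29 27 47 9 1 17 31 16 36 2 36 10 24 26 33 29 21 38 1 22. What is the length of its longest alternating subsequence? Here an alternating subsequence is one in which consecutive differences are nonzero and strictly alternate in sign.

15

Track the best alternating length ending on an up-step vs a down-step at each position: up/down = 1/1, 1/2, 3/1, 1/4, 1/4, 5/4, 5/4, 5/6, 7/4, 5/8, 9/4, 9/10, 11/10, 11/10, 11/10, 11/12, 11/12, 13/4, 1/14, 15/14.
The maximum over both is 15; one such subsequence is 29, 27, 47, 9, 17, 16, 36, 2, 36, 10, 33, 29, 38, 1, 22.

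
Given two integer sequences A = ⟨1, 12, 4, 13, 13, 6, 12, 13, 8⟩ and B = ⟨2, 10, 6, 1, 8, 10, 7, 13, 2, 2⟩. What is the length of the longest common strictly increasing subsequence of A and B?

A longest common strictly increasing subsequence is 6, 8 (length 2); it appears in order in both A and B, and no longer such subsequence exists.

2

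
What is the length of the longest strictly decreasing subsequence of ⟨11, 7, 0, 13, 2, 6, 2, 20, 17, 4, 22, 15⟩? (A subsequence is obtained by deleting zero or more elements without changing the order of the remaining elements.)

4

One longest decreasing subsequence is 11, 7, 6, 2 (positions 1,2,6,7), of length 4; no longer one exists.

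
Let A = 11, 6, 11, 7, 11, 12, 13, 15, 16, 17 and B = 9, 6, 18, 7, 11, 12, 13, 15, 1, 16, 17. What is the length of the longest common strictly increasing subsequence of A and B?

A longest common strictly increasing subsequence is 6, 7, 11, 12, 13, 15, 16, 17 (length 8); it appears in order in both A and B, and no longer such subsequence exists.

8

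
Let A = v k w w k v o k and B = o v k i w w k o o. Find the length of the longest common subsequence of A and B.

6

A longest common subsequence is vkwwko (length 6); the LCS DP confirms no longer common subsequence exists.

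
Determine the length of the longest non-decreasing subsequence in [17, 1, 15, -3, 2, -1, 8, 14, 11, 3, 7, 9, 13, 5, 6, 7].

Scanning left to right, the best length ending at each element is: 17→1, 1→1, 15→2, -3→1, 2→2, -1→2, 8→3, 14→4, 11→4, 3→3, 7→4, 9→5, 13→6, 5→4, 6→5, 7→6.
So the longest non-decreasing subsequence has length 6, e.g. 1, 2, 3, 7, 9, 13.

6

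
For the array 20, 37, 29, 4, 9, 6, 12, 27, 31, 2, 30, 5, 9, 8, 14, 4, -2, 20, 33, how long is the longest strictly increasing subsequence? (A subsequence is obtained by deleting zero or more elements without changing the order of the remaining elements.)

6

One longest increasing subsequence is 4, 9, 12, 27, 31, 33 (positions 4,5,7,8,9,19), of length 6; no longer one exists.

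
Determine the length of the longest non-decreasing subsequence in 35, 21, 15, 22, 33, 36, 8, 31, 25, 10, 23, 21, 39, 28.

5

Scanning left to right, the best length ending at each element is: 35→1, 21→1, 15→1, 22→2, 33→3, 36→4, 8→1, 31→3, 25→3, 10→2, 23→3, 21→3, 39→5, 28→4.
So the longest non-decreasing subsequence has length 5, e.g. 21, 22, 33, 36, 39.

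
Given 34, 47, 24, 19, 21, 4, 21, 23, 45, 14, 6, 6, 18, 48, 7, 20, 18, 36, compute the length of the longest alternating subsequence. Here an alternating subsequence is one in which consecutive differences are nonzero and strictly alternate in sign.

Track the best alternating length ending on an up-step vs a down-step at each position: up/down = 1/1, 2/1, 1/3, 1/3, 4/3, 1/5, 6/3, 6/3, 6/3, 6/7, 6/7, 6/7, 8/7, 8/1, 8/9, 10/9, 10/11, 12/9.
The maximum over both is 12; one such subsequence is 34, 47, 19, 21, 4, 21, 14, 18, 7, 20, 18, 36.

12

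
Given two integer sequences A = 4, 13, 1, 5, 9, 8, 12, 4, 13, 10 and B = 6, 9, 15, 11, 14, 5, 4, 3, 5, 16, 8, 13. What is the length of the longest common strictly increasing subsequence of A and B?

For each value that appears in both, track the longest common increasing run ending there.
The best achievable length is 4; one witness is 4, 5, 8, 13 (A-positions 1,4,6,9, B-positions 7,9,11,12).

4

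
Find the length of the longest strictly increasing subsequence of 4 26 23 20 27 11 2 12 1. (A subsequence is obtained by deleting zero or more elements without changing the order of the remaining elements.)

3

Let dp[i] be the longest increasing subsequence ending at position i. Then dp = [1, 2, 2, 2, 3, 2, 1, 3, 1].
The maximum is 3; one witness is 4, 26, 27 at positions 1,2,5.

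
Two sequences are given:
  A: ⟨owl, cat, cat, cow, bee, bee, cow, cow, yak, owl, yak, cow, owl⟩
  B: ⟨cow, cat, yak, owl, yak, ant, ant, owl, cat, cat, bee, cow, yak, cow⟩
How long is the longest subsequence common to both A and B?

Backtracking the LCS table gives one alignment: owl (A1,B8) → cat (A2,B9) → cat (A3,B10) → bee (A6,B11) → cow (A8,B12) → yak (A11,B13) → cow (A12,B14).
So the longest common subsequence has length 7.

7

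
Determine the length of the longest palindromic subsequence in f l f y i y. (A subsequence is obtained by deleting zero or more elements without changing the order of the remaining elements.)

3

Using dp[i][j] = 2 + dp[i+1][j−1] if the ends match, else max(dp[i+1][j], dp[i][j−1]):
dp[1][6] = 3. A witness is yiy at positions 4,5,6.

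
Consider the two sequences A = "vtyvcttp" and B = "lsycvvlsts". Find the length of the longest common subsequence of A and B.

3

Backtracking the LCS table gives one alignment: v (A1,B5) → v (A4,B6) → t (A6,B9).
So the longest common subsequence has length 3.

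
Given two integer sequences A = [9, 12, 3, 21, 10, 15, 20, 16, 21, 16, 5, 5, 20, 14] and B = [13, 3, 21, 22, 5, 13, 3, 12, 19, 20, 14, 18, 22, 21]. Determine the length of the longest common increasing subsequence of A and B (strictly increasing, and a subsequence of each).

A longest common strictly increasing subsequence is 3, 5, 20 (length 3); it appears in order in both A and B, and no longer such subsequence exists.

3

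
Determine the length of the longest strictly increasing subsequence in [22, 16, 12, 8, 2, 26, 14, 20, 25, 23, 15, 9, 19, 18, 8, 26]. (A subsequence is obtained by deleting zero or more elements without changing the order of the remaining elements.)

5

Let dp[i] be the longest increasing subsequence ending at position i. Then dp = [1, 1, 1, 1, 1, 2, 2, 3, 4, 4, 3, 2, 4, 4, 2, 5].
The maximum is 5; one witness is 12, 14, 20, 25, 26 at positions 3,7,8,9,16.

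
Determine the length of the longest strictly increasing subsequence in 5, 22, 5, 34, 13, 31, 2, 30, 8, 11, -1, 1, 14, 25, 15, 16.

6

One longest increasing subsequence is 5, 8, 11, 14, 15, 16 (positions 1,9,10,13,15,16), of length 6; no longer one exists.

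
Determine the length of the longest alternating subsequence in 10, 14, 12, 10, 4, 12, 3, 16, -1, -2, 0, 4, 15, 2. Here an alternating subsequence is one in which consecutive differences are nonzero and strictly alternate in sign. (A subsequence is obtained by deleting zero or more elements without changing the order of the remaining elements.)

Track the best alternating length ending on an up-step vs a down-step at each position: up/down = 1/1, 2/1, 2/3, 1/3, 1/3, 4/3, 1/5, 6/1, 1/7, 1/7, 8/7, 8/7, 8/7, 8/9.
The maximum over both is 9; one such subsequence is 10, 14, 10, 12, 3, 16, -1, 4, 2.

9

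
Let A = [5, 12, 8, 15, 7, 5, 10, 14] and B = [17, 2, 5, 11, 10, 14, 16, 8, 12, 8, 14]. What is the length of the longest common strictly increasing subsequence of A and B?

3

A longest common strictly increasing subsequence is 5, 10, 14 (length 3); it appears in order in both A and B, and no longer such subsequence exists.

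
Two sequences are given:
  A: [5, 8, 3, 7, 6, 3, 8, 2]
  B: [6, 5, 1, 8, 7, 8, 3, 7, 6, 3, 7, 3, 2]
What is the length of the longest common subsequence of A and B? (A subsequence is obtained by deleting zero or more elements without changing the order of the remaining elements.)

Backtracking the LCS table gives one alignment: 5 (A1,B2) → 8 (A2,B6) → 3 (A3,B7) → 7 (A4,B8) → 6 (A5,B9) → 3 (A6,B12) → 2 (A8,B13).
So the longest common subsequence has length 7.

7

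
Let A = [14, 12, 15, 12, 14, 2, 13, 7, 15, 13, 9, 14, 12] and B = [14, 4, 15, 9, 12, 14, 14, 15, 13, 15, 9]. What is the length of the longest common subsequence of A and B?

Backtracking the LCS table gives one alignment: 14 (A1,B1) → 15 (A3,B3) → 12 (A4,B5) → 14 (A5,B7) → 13 (A7,B9) → 15 (A9,B10) → 9 (A11,B11).
So the longest common subsequence has length 7.

7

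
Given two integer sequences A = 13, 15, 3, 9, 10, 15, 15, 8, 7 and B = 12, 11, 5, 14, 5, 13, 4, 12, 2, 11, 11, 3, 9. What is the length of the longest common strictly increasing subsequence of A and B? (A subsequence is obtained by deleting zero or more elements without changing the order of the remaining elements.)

A longest common strictly increasing subsequence is 3, 9 (length 2); it appears in order in both A and B, and no longer such subsequence exists.

2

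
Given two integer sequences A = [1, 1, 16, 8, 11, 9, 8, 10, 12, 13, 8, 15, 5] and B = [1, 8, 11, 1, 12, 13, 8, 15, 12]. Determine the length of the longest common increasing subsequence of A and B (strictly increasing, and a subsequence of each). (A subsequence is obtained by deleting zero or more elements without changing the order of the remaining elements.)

6

A longest common strictly increasing subsequence is 1, 8, 11, 12, 13, 15 (length 6); it appears in order in both A and B, and no longer such subsequence exists.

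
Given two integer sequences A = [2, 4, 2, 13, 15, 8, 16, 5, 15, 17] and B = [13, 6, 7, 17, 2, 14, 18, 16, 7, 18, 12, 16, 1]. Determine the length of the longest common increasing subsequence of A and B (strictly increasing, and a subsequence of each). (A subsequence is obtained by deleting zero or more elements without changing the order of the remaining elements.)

A longest common strictly increasing subsequence is 13, 17 (length 2); it appears in order in both A and B, and no longer such subsequence exists.

2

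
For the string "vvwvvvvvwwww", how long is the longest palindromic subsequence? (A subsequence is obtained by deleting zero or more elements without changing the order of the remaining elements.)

7

One longest palindromic subsequence is wvvvvvw (positions 3,4,5,6,7,8,12); it reads the same forward and backward, and the interval DP gives dp[1][12] = 7.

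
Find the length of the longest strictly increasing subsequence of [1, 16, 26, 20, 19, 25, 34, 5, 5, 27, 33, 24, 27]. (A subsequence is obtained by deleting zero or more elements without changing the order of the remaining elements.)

Let dp[i] be the longest increasing subsequence ending at position i. Then dp = [1, 2, 3, 3, 3, 4, 5, 2, 2, 5, 6, 4, 5].
The maximum is 6; one witness is 1, 16, 20, 25, 27, 33 at positions 1,2,4,6,10,11.

6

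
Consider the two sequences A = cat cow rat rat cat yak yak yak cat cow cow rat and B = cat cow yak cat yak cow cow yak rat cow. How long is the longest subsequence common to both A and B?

7

Backtracking the LCS table gives one alignment: cat (A1,B1) → cow (A2,B2) → cat (A5,B4) → yak (A8,B5) → cow (A10,B6) → cow (A11,B7) → rat (A12,B9).
So the longest common subsequence has length 7.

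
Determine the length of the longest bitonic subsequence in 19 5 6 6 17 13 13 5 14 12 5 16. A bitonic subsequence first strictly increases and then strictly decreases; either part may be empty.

One longest bitonic subsequence is 5, 6, 17, 14, 12, 5 (positions 2,3,5,9,10,11): it rises to 17 then falls. Length 6 is optimal.

6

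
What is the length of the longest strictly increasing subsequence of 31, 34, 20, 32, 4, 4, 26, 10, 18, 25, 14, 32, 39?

6

Scanning left to right, the best length ending at each element is: 31→1, 34→2, 20→1, 32→2, 4→1, 4→1, 26→2, 10→2, 18→3, 25→4, 14→3, 32→5, 39→6.
So the longest increasing subsequence has length 6, e.g. 4, 10, 18, 25, 32, 39.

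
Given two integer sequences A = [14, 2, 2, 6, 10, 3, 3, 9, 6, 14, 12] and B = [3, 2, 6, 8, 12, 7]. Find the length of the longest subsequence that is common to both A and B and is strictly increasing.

3

For each value that appears in both, track the longest common increasing run ending there.
The best achievable length is 3; one witness is 2, 6, 12 (A-positions 2,4,11, B-positions 2,3,5).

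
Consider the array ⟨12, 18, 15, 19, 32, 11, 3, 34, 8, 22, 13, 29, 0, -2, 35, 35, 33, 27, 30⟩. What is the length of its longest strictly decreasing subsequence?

Let dp[i] be the longest decreasing subsequence ending at position i. Then dp = [1, 1, 2, 1, 1, 3, 4, 1, 4, 2, 3, 2, 5, 6, 1, 1, 2, 3, 3].
The maximum is 6; one witness is 18, 15, 11, 3, 0, -2 at positions 2,3,6,7,13,14.

6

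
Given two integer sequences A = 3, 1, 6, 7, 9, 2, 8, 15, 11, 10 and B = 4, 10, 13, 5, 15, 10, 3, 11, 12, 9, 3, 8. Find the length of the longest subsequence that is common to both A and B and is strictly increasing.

For each value that appears in both, track the longest common increasing run ending there.
The best achievable length is 2; one witness is 3, 11 (A-positions 1,9, B-positions 7,8).

2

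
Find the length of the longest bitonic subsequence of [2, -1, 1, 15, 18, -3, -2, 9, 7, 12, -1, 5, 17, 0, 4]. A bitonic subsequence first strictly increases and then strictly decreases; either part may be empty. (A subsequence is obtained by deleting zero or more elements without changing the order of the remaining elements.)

One longest bitonic subsequence is -1, 1, 15, 18, 9, 7, 5, 4 (positions 2,3,4,5,8,9,12,15): it rises to 18 then falls. Length 8 is optimal.

8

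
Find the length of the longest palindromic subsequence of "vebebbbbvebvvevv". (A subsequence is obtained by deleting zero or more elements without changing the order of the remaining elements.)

12

One longest palindromic subsequence is vebebbbbebev (positions 1,2,3,4,5,6,7,8,10,11,14,16); it reads the same forward and backward, and the interval DP gives dp[1][16] = 12.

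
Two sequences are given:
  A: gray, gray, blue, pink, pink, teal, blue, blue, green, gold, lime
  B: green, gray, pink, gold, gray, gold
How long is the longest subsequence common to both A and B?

Backtracking the LCS table gives one alignment: gray (A1,B2) → gray (A2,B5) → gold (A10,B6).
So the longest common subsequence has length 3.

3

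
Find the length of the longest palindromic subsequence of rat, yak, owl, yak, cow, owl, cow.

One longest palindromic subsequence is cow owl cow (positions 5,6,7); it reads the same forward and backward, and the interval DP gives dp[1][7] = 3.

3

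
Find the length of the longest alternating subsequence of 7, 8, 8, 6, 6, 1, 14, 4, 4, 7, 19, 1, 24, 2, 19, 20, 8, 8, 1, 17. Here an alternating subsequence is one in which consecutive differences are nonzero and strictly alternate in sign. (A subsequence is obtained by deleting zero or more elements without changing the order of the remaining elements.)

Track the best alternating length ending on an up-step vs a down-step at each position: up/down = 1/1, 2/1, 2/1, 1/3, 1/3, 1/3, 4/1, 4/5, 4/5, 6/5, 6/1, 1/7, 8/1, 8/9, 10/9, 10/9, 10/11, 10/11, 1/11, 12/11.
The maximum over both is 12; one such subsequence is 7, 8, 6, 14, 4, 7, 1, 24, 2, 19, 8, 17.

12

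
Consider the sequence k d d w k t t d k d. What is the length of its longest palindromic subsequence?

One longest palindromic subsequence is dkttkd (positions 2,5,6,7,9,10); it reads the same forward and backward, and the interval DP gives dp[1][10] = 6.

6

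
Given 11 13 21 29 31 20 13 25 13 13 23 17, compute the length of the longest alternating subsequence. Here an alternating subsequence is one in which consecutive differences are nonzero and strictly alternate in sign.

Track the best alternating length ending on an up-step vs a down-step at each position: up/down = 1/1, 2/1, 2/1, 2/1, 2/1, 2/3, 2/3, 4/3, 2/5, 2/5, 6/5, 6/7.
The maximum over both is 7; one such subsequence is 11, 21, 20, 25, 13, 23, 17.

7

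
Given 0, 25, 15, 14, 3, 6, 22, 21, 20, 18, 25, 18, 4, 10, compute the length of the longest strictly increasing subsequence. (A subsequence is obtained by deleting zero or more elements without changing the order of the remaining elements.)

5

Scanning left to right, the best length ending at each element is: 0→1, 25→2, 15→2, 14→2, 3→2, 6→3, 22→4, 21→4, 20→4, 18→4, 25→5, 18→4, 4→3, 10→4.
So the longest increasing subsequence has length 5, e.g. 0, 3, 6, 22, 25.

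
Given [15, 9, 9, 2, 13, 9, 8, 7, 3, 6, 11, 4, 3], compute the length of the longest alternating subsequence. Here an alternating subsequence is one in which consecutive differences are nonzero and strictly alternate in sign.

A longest alternating subsequence is 15, 9, 13, 3, 6, 4 (positions 1,2,5,9,10,12); its 5 consecutive differences strictly alternate in sign, and length 6 is optimal.

6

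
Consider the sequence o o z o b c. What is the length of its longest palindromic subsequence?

3

Using dp[i][j] = 2 + dp[i+1][j−1] if the ends match, else max(dp[i+1][j], dp[i][j−1]):
dp[1][6] = 3. A witness is ozo at positions 2,3,4.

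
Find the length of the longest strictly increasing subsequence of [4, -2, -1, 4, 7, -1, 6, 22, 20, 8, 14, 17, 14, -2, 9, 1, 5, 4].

Let dp[i] be the longest increasing subsequence ending at position i. Then dp = [1, 1, 2, 3, 4, 2, 4, 5, 5, 5, 6, 7, 6, 1, 6, 3, 4, 4].
The maximum is 7; one witness is -2, -1, 4, 7, 8, 14, 17 at positions 2,3,4,5,10,11,12.

7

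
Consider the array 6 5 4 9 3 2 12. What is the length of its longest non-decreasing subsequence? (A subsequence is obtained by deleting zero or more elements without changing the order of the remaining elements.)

3

Let dp[i] be the longest non-decreasing subsequence ending at position i. Then dp = [1, 1, 1, 2, 1, 1, 3].
The maximum is 3; one witness is 6, 9, 12 at positions 1,4,7.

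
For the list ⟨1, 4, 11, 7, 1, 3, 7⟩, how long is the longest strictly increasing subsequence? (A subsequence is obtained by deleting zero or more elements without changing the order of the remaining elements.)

3

Let dp[i] be the longest increasing subsequence ending at position i. Then dp = [1, 2, 3, 3, 1, 2, 3].
The maximum is 3; one witness is 1, 4, 11 at positions 1,2,3.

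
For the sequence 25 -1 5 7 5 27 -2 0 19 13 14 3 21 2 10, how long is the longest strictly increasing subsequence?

One longest increasing subsequence is -1, 5, 7, 13, 14, 21 (positions 2,3,4,10,11,13), of length 6; no longer one exists.

6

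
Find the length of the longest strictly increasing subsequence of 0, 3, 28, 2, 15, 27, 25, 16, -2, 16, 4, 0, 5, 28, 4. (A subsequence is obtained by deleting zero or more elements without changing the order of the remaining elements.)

5

Let dp[i] be the longest increasing subsequence ending at position i. Then dp = [1, 2, 3, 2, 3, 4, 4, 4, 1, 4, 3, 2, 4, 5, 3].
The maximum is 5; one witness is 0, 3, 15, 27, 28 at positions 1,2,5,6,14.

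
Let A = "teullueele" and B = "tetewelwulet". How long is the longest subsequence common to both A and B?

A longest common subsequence is telule (length 6); the LCS DP confirms no longer common subsequence exists.

6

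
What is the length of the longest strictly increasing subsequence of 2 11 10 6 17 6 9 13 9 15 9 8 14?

5

Let dp[i] be the longest increasing subsequence ending at position i. Then dp = [1, 2, 2, 2, 3, 2, 3, 4, 3, 5, 3, 3, 5].
The maximum is 5; one witness is 2, 6, 9, 13, 15 at positions 1,4,7,8,10.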